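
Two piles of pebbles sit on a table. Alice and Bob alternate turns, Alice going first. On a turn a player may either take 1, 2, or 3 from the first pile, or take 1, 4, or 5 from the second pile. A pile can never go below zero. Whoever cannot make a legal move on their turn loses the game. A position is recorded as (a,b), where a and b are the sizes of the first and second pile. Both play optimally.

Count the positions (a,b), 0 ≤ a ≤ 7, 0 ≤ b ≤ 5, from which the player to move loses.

Classify positions by backward induction: terminal positions (no move available) are L. From any other position, the mover wins iff some move reaches an L.
Every move lowers a or b (never raises either), so fill the grid row by row in increasing a, and left to right within a row: each cell's successors are then already labelled.
      b=0  b=1  b=2  b=3  b=4  b=5
a=0:    L    W    L    W    W    W
a=1:    W    L    W    L    W    W
a=2:    W    W    W    W    L    W
a=3:    W    W    W    W    W    L
a=4:    L    W    L    W    W    W
a=5:    W    L    W    L    W    W
a=6:    W    W    W    W    L    W
a=7:    W    W    W    W    W    L
Cells with no legal move (terminal, hence L): (0,0).
The remaining L cells, each justified by listing all of its moves:
(0,2): L (sole option (0,1)(W) is W)
(1,1): L (options (0,1)(W), (1,0)(W) are all W)
(1,3): L (options (0,3)(W), (1,2)(W) are all W)
(2,4): L (options (1,4)(W), (0,4)(W), (2,3)(W), (2,0)(W) are all W)
(3,5): L (options (2,5)(W), (1,5)(W), (0,5)(W), (3,4)(W), (3,1)(W), (3,0)(W) are all W)
(4,0): L (options (3,0)(W), (2,0)(W), (1,0)(W) are all W)
(4,2): L (options (3,2)(W), (2,2)(W), (1,2)(W), (4,1)(W) are all W)
(5,1): L (options (4,1)(W), (3,1)(W), (2,1)(W), (5,0)(W) are all W)
(5,3): L (options (4,3)(W), (3,3)(W), (2,3)(W), (5,2)(W) are all W)
(6,4): L (options (5,4)(W), (4,4)(W), (3,4)(W), (6,3)(W), (6,0)(W) are all W)
(7,5): L (options (6,5)(W), (5,5)(W), (4,5)(W), (7,4)(W), (7,1)(W), (7,0)(W) are all W)
Every other cell has at least one move into one of the L cells above, so it is W.
L cells per row: a=0: 2, a=1: 2, a=2: 1, a=3: 1, a=4: 2, a=5: 2, a=6: 1, a=7: 1; total 12.

12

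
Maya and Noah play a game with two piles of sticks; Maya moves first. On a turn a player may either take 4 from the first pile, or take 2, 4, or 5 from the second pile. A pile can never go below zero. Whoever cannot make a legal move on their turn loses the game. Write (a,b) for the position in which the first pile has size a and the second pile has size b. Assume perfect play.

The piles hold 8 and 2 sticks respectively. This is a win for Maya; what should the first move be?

Use the standard recursion: the mover loses at a terminal position; elsewhere, the mover wins exactly when some move hands the opponent an L position.
No move ever increases a pile, so every position that can arise here has a ≤ 8 and b ≤ 2; it is enough to label the cells with 0 ≤ a ≤ 8 and 0 ≤ b ≤ 2.
Every move lowers a or b (never raises either), so fill the grid row by row in increasing a, and left to right within a row: each cell's successors are then already labelled.
      b=0  b=1  b=2
a=0:    L    L    W
a=1:    L    L    W
a=2:    L    L    W
a=3:    L    L    W
a=4:    W    W    L
a=5:    W    W    L
a=6:    W    W    L
a=7:    W    W    L
a=8:    L    L    W
Cells with no legal move (terminal, hence L): (0,0), (0,1), (1,0), (1,1), (2,0), (2,1), (3,0), (3,1).
The remaining L cells, each justified by listing all of its moves:
(4,2): L (options (0,2)(W), (4,0)(W) are all W)
(5,2): L (options (1,2)(W), (5,0)(W) are all W)
(6,2): L (options (2,2)(W), (6,0)(W) are all W)
(7,2): L (options (3,2)(W), (7,0)(W) are all W)
(8,0): L (sole option (4,0)(W) is W)
(8,1): L (sole option (4,1)(W) is W)
Every other cell has at least one move into one of the L cells above, so it is W.
From (8,2), the L positions reachable in one move are: (4,2), (8,0). Any move reaching one of these is winning.

Move to (4,2).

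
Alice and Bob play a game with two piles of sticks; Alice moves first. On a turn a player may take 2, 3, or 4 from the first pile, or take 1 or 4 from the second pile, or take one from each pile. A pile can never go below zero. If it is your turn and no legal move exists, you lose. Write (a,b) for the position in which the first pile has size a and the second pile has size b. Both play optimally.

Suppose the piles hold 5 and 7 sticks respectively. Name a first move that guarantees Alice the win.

Move to (1,7).

Use the standard recursion: the mover loses at a terminal position; elsewhere, the mover wins exactly when some move hands the opponent an L position.
No move ever increases a pile, so every position that can arise here has a ≤ 5 and b ≤ 7; it is enough to label the cells with 0 ≤ a ≤ 5 and 0 ≤ b ≤ 7.
Every move lowers a or b (never raises either), so fill the grid row by row in increasing a, and left to right within a row: each cell's successors are then already labelled.
      b=0  b=1  b=2  b=3  b=4  b=5  b=6  b=7
a=0:    L    W    L    W    W    L    W    L
a=1:    L    W    L    W    W    L    W    L
a=2:    W    W    W    W    L    W    W    W
a=3:    W    L    W    L    W    W    L    W
a=4:    W    L    W    L    W    W    L    W
a=5:    W    W    W    W    W    W    W    W
Cells with no legal move (terminal, hence L): (0,0), (1,0).
The remaining L cells, each justified by listing all of its moves:
(0,2): only reaches (0,1)(W), which is W → L
(0,5): only reaches (0,4)(W), (0,1)(W), all W → L
(0,7): only reaches (0,6)(W), (0,3)(W), all W → L
(1,2): only reaches (1,1)(W), (0,1)(W), all W → L
(1,5): only reaches (1,4)(W), (1,1)(W), (0,4)(W), all W → L
(1,7): only reaches (1,6)(W), (1,3)(W), (0,6)(W), all W → L
(2,4): only reaches (0,4)(W), (2,3)(W), (2,0)(W), (1,3)(W), all W → L
(3,1): only reaches (1,1)(W), (0,1)(W), (3,0)(W), (2,0)(W), all W → L
(3,3): only reaches (1,3)(W), (0,3)(W), (3,2)(W), (2,2)(W), all W → L
(3,6): only reaches (1,6)(W), (0,6)(W), (3,5)(W), (3,2)(W), (2,5)(W), all W → L
(4,1): only reaches (2,1)(W), (1,1)(W), (0,1)(W), (4,0)(W), (3,0)(W), all W → L
(4,3): only reaches (2,3)(W), (1,3)(W), (0,3)(W), (4,2)(W), (3,2)(W), all W → L
(4,6): only reaches (2,6)(W), (1,6)(W), (0,6)(W), (4,5)(W), (4,2)(W), (3,5)(W), all W → L
Every other cell has at least one move into one of the L cells above, so it is W.
From (5,7), the L positions reachable in one move are: (1,7), (4,6). Any move reaching one of these is winning.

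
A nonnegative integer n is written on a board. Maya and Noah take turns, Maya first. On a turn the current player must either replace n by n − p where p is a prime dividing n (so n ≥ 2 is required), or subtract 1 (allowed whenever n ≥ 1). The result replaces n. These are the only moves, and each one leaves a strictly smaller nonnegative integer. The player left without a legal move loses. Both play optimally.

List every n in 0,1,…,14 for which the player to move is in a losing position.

0, 4, 8, 12

Classify positions by backward induction: terminal positions (no move available) are L. From any other position, the mover wins iff some move reaches an L.
n=0: no move → L
n=1: W (go to 0, an L position)
n=2: W (go to 0, an L position)
n=3: W (go to 0, an L position)
n=4: L (options 2(W), 3(W) are all W)
n=5: W (go to 0, an L position)
n=6: W (go to 4, an L position)
n=7: W (go to 0, an L position)
n=8: L (options 6(W), 7(W) are all W)
n=9: W (go to 8, an L position)
n=10: W (go to 8, an L position)
n=11: W (go to 0, an L position)
n=12: L (options 9(W), 10(W), 11(W) are all W)
n=13: W (go to 0, an L position)
n=14: W (go to 12, an L position)
Reading off the rows marked L gives the requested list; there are 4 such values of n.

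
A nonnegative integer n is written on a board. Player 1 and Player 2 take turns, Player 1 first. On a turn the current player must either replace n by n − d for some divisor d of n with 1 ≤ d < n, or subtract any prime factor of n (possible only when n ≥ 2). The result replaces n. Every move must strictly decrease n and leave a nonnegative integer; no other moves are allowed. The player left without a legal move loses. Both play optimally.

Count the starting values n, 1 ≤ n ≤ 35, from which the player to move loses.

Positions with no move are L. A position that does have a move is losing for the player to move precisely when every available move leads to a winning position for the opponent. Fill in the labels:
n=0: no move → L
n=1: no move → L
n=2: reaches L-position 0 → W
n=3: reaches L-position 0 → W
n=4: only reaches 2(W), 3(W), all W → L
n=5: reaches L-position 0 → W
n=6: reaches L-position 4 → W
n=7: reaches L-position 0 → W
n=8: reaches L-position 4 → W
n=9: only reaches 6(W), 8(W), all W → L
n=10: reaches L-position 9 → W
n=11: reaches L-position 0 → W
n=12: reaches L-position 9 → W
n=13: reaches L-position 0 → W
n=14: only reaches 7(W), 12(W), 13(W), all W → L
n=15: reaches L-position 14 → W
n=16: reaches L-position 14 → W
n=17: reaches L-position 0 → W
n=18: reaches L-position 9 → W
n=19: reaches L-position 0 → W
n=20: only reaches 10(W), 15(W), 16(W), 18(W), 19(W), all W → L
n=21: reaches L-position 14 → W
n=22: reaches L-position 20 → W
n=23: reaches L-position 0 → W
n=24: reaches L-position 20 → W
n=25: reaches L-position 20 → W
n=26: only reaches 13(W), 24(W), 25(W), all W → L
n=27: reaches L-position 26 → W
n=28: reaches L-position 14 → W
n=29: reaches L-position 0 → W
n=30: reaches L-position 20 → W
n=31: reaches L-position 0 → W
n=32: only reaches 16(W), 24(W), 28(W), 30(W), 31(W), all W → L
n=33: reaches L-position 32 → W
n=34: reaches L-position 32 → W
n=35: only reaches 28(W), 30(W), 34(W), all W → L
L entries with 1 ≤ n ≤ 35 (n=0 is outside the asked range and is not counted): n = 1, 4, 9, 14, 20, 26, 32, 35; that makes 8.

8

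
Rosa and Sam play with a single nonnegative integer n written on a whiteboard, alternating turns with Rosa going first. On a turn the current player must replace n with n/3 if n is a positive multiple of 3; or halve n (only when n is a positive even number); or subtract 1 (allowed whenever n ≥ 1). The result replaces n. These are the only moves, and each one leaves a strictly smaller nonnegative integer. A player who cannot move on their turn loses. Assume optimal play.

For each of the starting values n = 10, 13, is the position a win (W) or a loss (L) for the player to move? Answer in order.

Positions with no move are L. A position that does have a move is losing for the player to move precisely when every available move leads to a winning position for the opponent. Fill in the labels:
n=0: no move → L
n=1: reaches L-position 0 → W
n=2: only reaches 1(W), which is W → L
n=3: reaches L-position 2 → W
n=4: reaches L-position 2 → W
n=5: only reaches 4(W), which is W → L
n=6: reaches L-position 2 → W
n=7: only reaches 6(W), which is W → L
n=8: reaches L-position 7 → W
n=9: only reaches 3(W), 8(W), all W → L
n=10: reaches L-position 5 → W
n=11: only reaches 10(W), which is W → L
n=12: reaches L-position 11 → W
n=13: only reaches 12(W), which is W → L

10: W, 13: L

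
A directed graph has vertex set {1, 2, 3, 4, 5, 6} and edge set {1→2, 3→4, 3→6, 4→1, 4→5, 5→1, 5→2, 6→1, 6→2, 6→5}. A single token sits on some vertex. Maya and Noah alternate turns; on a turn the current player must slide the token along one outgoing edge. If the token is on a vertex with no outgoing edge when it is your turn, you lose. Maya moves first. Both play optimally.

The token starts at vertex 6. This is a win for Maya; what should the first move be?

Build the W/L table. Terminal = L. A non-terminal position is W if it has a move to some L; otherwise it is L.
Every edge goes from a vertex to one that appears earlier in the order 2, 1, 5, 6, 4, 3, so processing vertices in that order labels each vertex after all of its successors.
2: no outgoing edge → L
1: reaches L-position 2 → W
5: reaches L-position 2 → W
6: reaches L-position 2 → W
4: only reaches 5(W), 1(W), all W → L
3: reaches L-position 4 → W
From 6, the L positions reachable in one move are: 2.

Move to 2.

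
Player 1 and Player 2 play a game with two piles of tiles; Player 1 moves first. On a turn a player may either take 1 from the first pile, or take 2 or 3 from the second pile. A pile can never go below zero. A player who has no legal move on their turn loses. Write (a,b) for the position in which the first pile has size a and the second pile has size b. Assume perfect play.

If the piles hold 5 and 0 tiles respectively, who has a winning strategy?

Build the W/L table. Terminal = L. A non-terminal position is W if it has a move to some L; otherwise it is L.
No move ever increases a pile, so every position that can arise here has a ≤ 5 and b ≤ 0; it is enough to label the cells with 0 ≤ a ≤ 5 and 0 ≤ b ≤ 0.
Every move lowers a or b (never raises either), so fill the grid row by row in increasing a, and left to right within a row: each cell's successors are then already labelled.
      b=0
a=0:    L
a=1:    W
a=2:    L
a=3:    W
a=4:    L
a=5:    W
Cells with no legal move (terminal, hence L): (0,0).
The remaining L cells, each justified by listing all of its moves:
(2,0): L (sole option (1,0)(W) is W)
(4,0): L (sole option (3,0)(W) is W)
Every other cell has at least one move into one of the L cells above, so it is W.
The starting position (5,0) is W: Player 1 should move to (4,0), handing over an L position.

Player 1 wins.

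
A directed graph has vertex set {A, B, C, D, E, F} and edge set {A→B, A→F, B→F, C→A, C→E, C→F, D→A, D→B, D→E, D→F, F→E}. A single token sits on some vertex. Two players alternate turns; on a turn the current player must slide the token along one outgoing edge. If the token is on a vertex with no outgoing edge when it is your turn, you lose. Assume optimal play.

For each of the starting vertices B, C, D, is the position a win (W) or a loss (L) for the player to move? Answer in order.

Compute win/loss labels from the base case upward. A position with no move is L. Any other position is W if it can reach an L in one move, else L.
Every edge goes from a vertex to one that appears earlier in the order E, F, B, A, D, C, so processing vertices in that order labels each vertex after all of its successors.
E: no outgoing edge → L
F: reaches L-position E → W
B: only reaches F(W), which is W → L
A: reaches L-position B → W
D: reaches L-position B → W
C: reaches L-position E → W

B: L, C: W, D: W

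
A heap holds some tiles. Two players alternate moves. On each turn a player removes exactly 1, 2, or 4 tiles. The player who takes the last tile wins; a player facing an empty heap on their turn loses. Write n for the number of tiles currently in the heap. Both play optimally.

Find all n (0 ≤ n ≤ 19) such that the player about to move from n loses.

Work bottom-up. With no move the player to move loses. Otherwise the position is W if at least one move leads to an L position for the opponent, and L if every move leads to a W.
n=0: no move → L
n=1: W (go to 0, an L position)
n=2: W (go to 0, an L position)
n=3: L (options 2(W), 1(W) are all W)
n=4: W (go to 3, an L position)
n=5: W (go to 3, an L position)
n=6: L (options 5(W), 4(W), 2(W) are all W)
n=7: W (go to 6, an L position)
n=8: W (go to 6, an L position)
n=9: L (options 8(W), 7(W), 5(W) are all W)
n=10: W (go to 9, an L position)
n=11: W (go to 9, an L position)
n=12: L (options 11(W), 10(W), 8(W) are all W)
n=13: W (go to 12, an L position)
n=14: W (go to 12, an L position)
n=15: L (options 14(W), 13(W), 11(W) are all W)
n=16: W (go to 15, an L position)
n=17: W (go to 15, an L position)
n=18: L (options 17(W), 16(W), 14(W) are all W)
n=19: W (go to 18, an L position)
The losing starting values of n are exactly the entries labelled L in this table (7 of them).

0, 3, 6, 9, 12, 15, 18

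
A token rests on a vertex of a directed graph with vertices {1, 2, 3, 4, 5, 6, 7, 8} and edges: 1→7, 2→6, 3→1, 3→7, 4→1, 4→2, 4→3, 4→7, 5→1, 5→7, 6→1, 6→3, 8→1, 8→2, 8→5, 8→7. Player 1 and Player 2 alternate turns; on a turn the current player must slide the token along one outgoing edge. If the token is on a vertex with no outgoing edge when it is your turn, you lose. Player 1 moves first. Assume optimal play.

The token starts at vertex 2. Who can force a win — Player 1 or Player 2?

Player 1 wins.

Work bottom-up. With no move the player to move loses. Otherwise the position is W if at least one move leads to an L position for the opponent, and L if every move leads to a W.
Every edge goes from a vertex to one that appears earlier in the order 7, 1, 3, 5, 6, 2, 4, 8, so processing vertices in that order labels each vertex after all of its successors.
7: no outgoing edge → L
1: reaches L-position 7 → W
3: reaches L-position 7 → W
5: reaches L-position 7 → W
6: only reaches 3(W), 1(W), all W → L
2: reaches L-position 6 → W
4: reaches L-position 7 → W
8: reaches L-position 7 → W
From 2 Player 1 can move to 6, reaching an L position.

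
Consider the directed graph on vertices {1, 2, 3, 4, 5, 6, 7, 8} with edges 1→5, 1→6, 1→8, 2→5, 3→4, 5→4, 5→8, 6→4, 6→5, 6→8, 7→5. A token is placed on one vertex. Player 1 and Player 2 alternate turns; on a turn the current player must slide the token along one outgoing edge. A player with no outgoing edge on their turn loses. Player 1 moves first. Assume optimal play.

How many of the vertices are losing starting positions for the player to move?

Classify positions by backward induction: terminal positions (no move available) are L. From any other position, the mover wins iff some move reaches an L.
Every edge goes from a vertex to one that appears earlier in the order 8, 4, 5, 6, 2, 1, 7, 3, so processing vertices in that order labels each vertex after all of its successors.
8: no outgoing edge → L
4: no outgoing edge → L
5: W (go to 4, an L position)
6: W (go to 4, an L position)
2: L (sole option 5(W) is W)
1: W (go to 8, an L position)
7: L (sole option 5(W) is W)
3: W (go to 4, an L position)
The L vertices are 2, 4, 7, 8; that is 4 in all.

4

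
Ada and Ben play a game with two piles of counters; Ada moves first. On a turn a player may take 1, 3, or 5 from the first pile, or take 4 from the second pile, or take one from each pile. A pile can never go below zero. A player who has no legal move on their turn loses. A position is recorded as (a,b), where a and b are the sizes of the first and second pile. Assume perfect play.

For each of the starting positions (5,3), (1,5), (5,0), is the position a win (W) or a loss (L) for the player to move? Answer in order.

(5,3): W, (1,5): L, (5,0): W

Compute win/loss labels from the base case upward. A position with no move is L. Any other position is W if it can reach an L in one move, else L.
No move ever increases a pile, so every position that can arise here has a ≤ 5 and b ≤ 5; it is enough to label the cells with 0 ≤ a ≤ 5 and 0 ≤ b ≤ 5.
Every move lowers a or b (never raises either), so fill the grid row by row in increasing a, and left to right within a row: each cell's successors are then already labelled.
      b=0  b=1  b=2  b=3  b=4  b=5
a=0:    L    L    L    L    W    W
a=1:    W    W    W    W    W    L
a=2:    L    L    L    L    W    W
a=3:    W    W    W    W    W    L
a=4:    L    L    L    L    W    W
a=5:    W    W    W    W    W    L
Cells with no legal move (terminal, hence L): (0,0), (0,1), (0,2), (0,3).
The remaining L cells, each justified by listing all of its moves:
(1,5): L (options (0,5)(W), (1,1)(W), (0,4)(W) are all W)
(2,0): L (sole option (1,0)(W) is W)
(2,1): L (options (1,1)(W), (1,0)(W) are all W)
(2,2): L (options (1,2)(W), (1,1)(W) are all W)
(2,3): L (options (1,3)(W), (1,2)(W) are all W)
(3,5): L (options (2,5)(W), (0,5)(W), (3,1)(W), (2,4)(W) are all W)
(4,0): L (options (3,0)(W), (1,0)(W) are all W)
(4,1): L (options (3,1)(W), (1,1)(W), (3,0)(W) are all W)
(4,2): L (options (3,2)(W), (1,2)(W), (3,1)(W) are all W)
(4,3): L (options (3,3)(W), (1,3)(W), (3,2)(W) are all W)
(5,5): L (options (4,5)(W), (2,5)(W), (0,5)(W), (5,1)(W), (4,4)(W) are all W)
Every other cell has at least one move into one of the L cells above, so it is W.
(5,3): the move to (4,3) reaches an L cell, so W
(1,5): one of the L cells justified above, so L
(5,0): the move to (4,0) reaches an L cell, so W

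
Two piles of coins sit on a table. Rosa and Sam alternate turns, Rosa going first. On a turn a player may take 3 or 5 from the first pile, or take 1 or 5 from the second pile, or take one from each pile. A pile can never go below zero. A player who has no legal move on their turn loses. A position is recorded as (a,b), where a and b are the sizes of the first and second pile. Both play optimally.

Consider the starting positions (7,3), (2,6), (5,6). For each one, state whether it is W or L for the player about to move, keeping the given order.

(7,3): W, (2,6): L, (5,6): W

Classify positions by backward induction: terminal positions (no move available) are L. From any other position, the mover wins iff some move reaches an L.
No move ever increases a pile, so every position that can arise here has a ≤ 7 and b ≤ 6; it is enough to label the cells with 0 ≤ a ≤ 7 and 0 ≤ b ≤ 6.
Every move lowers a or b (never raises either), so fill the grid row by row in increasing a, and left to right within a row: each cell's successors are then already labelled.
      b=0  b=1  b=2  b=3  b=4  b=5  b=6
a=0:    L    W    L    W    L    W    L
a=1:    L    W    L    W    L    W    L
a=2:    L    W    L    W    L    W    L
a=3:    W    W    W    W    W    W    W
a=4:    W    L    W    L    W    L    W
a=5:    W    L    W    L    W    L    W
a=6:    W    L    W    L    W    L    W
a=7:    W    W    W    W    W    W    W
Cells with no legal move (terminal, hence L): (0,0), (1,0), (2,0).
The remaining L cells, each justified by listing all of its moves:
(0,2): →(0,1)(W) only, which is W, so L
(0,4): →(0,3)(W) only, which is W, so L
(0,6): →(0,5)(W), (0,1)(W) — all W, so L
(1,2): →(1,1)(W), (0,1)(W) — all W, so L
(1,4): →(1,3)(W), (0,3)(W) — all W, so L
(1,6): →(1,5)(W), (1,1)(W), (0,5)(W) — all W, so L
(2,2): →(2,1)(W), (1,1)(W) — all W, so L
(2,4): →(2,3)(W), (1,3)(W) — all W, so L
(2,6): →(2,5)(W), (2,1)(W), (1,5)(W) — all W, so L
(4,1): →(1,1)(W), (4,0)(W), (3,0)(W) — all W, so L
(4,3): →(1,3)(W), (4,2)(W), (3,2)(W) — all W, so L
(4,5): →(1,5)(W), (4,4)(W), (4,0)(W), (3,4)(W) — all W, so L
(5,1): →(2,1)(W), (0,1)(W), (5,0)(W), (4,0)(W) — all W, so L
(5,3): →(2,3)(W), (0,3)(W), (5,2)(W), (4,2)(W) — all W, so L
(5,5): →(2,5)(W), (0,5)(W), (5,4)(W), (5,0)(W), (4,4)(W) — all W, so L
(6,1): →(3,1)(W), (1,1)(W), (6,0)(W), (5,0)(W) — all W, so L
(6,3): →(3,3)(W), (1,3)(W), (6,2)(W), (5,2)(W) — all W, so L
(6,5): →(3,5)(W), (1,5)(W), (6,4)(W), (6,0)(W), (5,4)(W) — all W, so L
Every other cell has at least one move into one of the L cells above, so it is W.
(7,3): the move to (4,3) reaches an L cell, so W
(2,6): one of the L cells justified above, so L
(5,6): the move to (2,6) reaches an L cell, so W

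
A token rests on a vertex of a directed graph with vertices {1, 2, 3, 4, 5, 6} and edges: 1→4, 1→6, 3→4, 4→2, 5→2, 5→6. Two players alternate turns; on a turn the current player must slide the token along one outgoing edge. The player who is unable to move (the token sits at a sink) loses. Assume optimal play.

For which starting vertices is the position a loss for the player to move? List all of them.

Classify positions by backward induction: terminal positions (no move available) are L. From any other position, the mover wins iff some move reaches an L.
Every edge goes from a vertex to one that appears earlier in the order 2, 6, 4, 5, 1, 3, so processing vertices in that order labels each vertex after all of its successors.
2: no outgoing edge → L
6: no outgoing edge → L
4: →2(L), so W
5: →6(L), so W
1: →6(L), so W
3: →4(W) only, which is W, so L
Reading off the rows marked L gives the requested list; there are 3 such vertices.

2, 3, 6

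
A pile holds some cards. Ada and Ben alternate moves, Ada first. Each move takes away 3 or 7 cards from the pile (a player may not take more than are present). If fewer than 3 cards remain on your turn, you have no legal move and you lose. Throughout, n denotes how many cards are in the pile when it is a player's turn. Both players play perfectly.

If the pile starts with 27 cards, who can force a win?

Ada wins.

Label each position W (a win for the player to move) or L (a loss). A position with no legal move is L; any other position is W exactly when some move reaches an L, and L when every move reaches a W.
n=0: no move → L
n=1: no move → L
n=2: no move → L
n=3: W (go to 0, an L position)
n=4: W (go to 1, an L position)
n=5: W (go to 2, an L position)
n=6: L (sole option 3(W) is W)
n=7: W (go to 0, an L position)
n=8: W (go to 1, an L position)
n=9: W (go to 6, an L position)
n=10: L (options 7(W), 3(W) are all W)
n=11: L (options 8(W), 4(W) are all W)
n=12: L (options 9(W), 5(W) are all W)
n=13: W (go to 10, an L position)
n=14: W (go to 11, an L position)
n=15: W (go to 12, an L position)
n=16: L (options 13(W), 9(W) are all W)
n=17: W (go to 10, an L position)
n=18: W (go to 11, an L position)
n=19: W (go to 16, an L position)
n=20: L (options 17(W), 13(W) are all W)
n=21: L (options 18(W), 14(W) are all W)
n=22: L (options 19(W), 15(W) are all W)
n=23: W (go to 20, an L position)
n=24: W (go to 21, an L position)
n=25: W (go to 22, an L position)
n=26: L (options 23(W), 19(W) are all W)
n=27: W (go to 20, an L position)
The starting position 27 is W: Ada should remove 7, leaving 20, handing over an L position.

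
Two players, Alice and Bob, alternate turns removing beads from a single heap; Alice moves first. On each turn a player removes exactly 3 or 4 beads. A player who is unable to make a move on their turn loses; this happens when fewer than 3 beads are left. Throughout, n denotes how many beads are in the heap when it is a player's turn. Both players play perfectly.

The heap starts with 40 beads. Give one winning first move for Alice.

Positions with no move are L. A position that does have a move is losing for the player to move precisely when every available move leads to a winning position for the opponent. Fill in the labels:
n=0: no move → L
n=1: no move → L
n=2: no move → L
n=3: →0(L), so W
n=4: →1(L), so W
n=5: →2(L), so W
n=6: →2(L), so W
n=7: →4(W), 3(W) — all W, so L
n=8: →5(W), 4(W) — all W, so L
n=9: →6(W), 5(W) — all W, so L
n=10: →7(L), so W
n=11: →8(L), so W
n=12: →9(L), so W
n=13: →9(L), so W
n=14: →11(W), 10(W) — all W, so L
n=15: →12(W), 11(W) — all W, so L
n=16: →13(W), 12(W) — all W, so L
n=17: →14(L), so W
n=18: →15(L), so W
n=19: →16(L), so W
n=20: →16(L), so W
n=21: →18(W), 17(W) — all W, so L
n=22: →19(W), 18(W) — all W, so L
n=23: →20(W), 19(W) — all W, so L
n=24: →21(L), so W
n=25: →22(L), so W
n=26: →23(L), so W
n=27: →23(L), so W
n=28: →25(W), 24(W) — all W, so L
n=29: →26(W), 25(W) — all W, so L
n=30: →27(W), 26(W) — all W, so L
n=31: →28(L), so W
n=32: →29(L), so W
n=33: →30(L), so W
n=34: →30(L), so W
n=35: →32(W), 31(W) — all W, so L
n=36: →33(W), 32(W) — all W, so L
n=37: →34(W), 33(W) — all W, so L
n=38: →35(L), so W
n=39: →36(L), so W
n=40: →37(L), so W
From 40, the L positions reachable in one move are: 37, 36. Any move reaching one of these is winning.

Remove 3, leaving 37.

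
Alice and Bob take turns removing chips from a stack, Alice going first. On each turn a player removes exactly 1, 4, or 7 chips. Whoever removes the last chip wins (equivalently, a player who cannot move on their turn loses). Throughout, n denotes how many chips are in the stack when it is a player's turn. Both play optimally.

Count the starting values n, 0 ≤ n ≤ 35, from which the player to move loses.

Build the W/L table. Terminal = L. A non-terminal position is W if it has a move to some L; otherwise it is L.
n=0: no move → L
n=1: →0(L), so W
n=2: →1(W) only, which is W, so L
n=3: →2(L), so W
n=4: →0(L), so W
n=5: →4(W), 1(W) — all W, so L
n=6: →5(L), so W
n=7: →0(L), so W
n=8: →7(W), 4(W), 1(W) — all W, so L
n=9: →8(L), so W
n=10: →9(W), 6(W), 3(W) — all W, so L
n=11: →10(L), so W
n=12: →8(L), so W
n=13: →12(W), 9(W), 6(W) — all W, so L
n=14: →13(L), so W
n=15: →8(L), so W
n=16: →15(W), 12(W), 9(W) — all W, so L
n=17: →16(L), so W
n=18: →17(W), 14(W), 11(W) — all W, so L
n=19: →18(L), so W
n=20: →16(L), so W
n=21: →20(W), 17(W), 14(W) — all W, so L
n=22: →21(L), so W
n=23: →16(L), so W
n=24: →23(W), 20(W), 17(W) — all W, so L
n=25: →24(L), so W
n=26: →25(W), 22(W), 19(W) — all W, so L
n=27: →26(L), so W
n=28: →24(L), so W
n=29: →28(W), 25(W), 22(W) — all W, so L
n=30: →29(L), so W
n=31: →24(L), so W
n=32: →31(W), 28(W), 25(W) — all W, so L
n=33: →32(L), so W
n=34: →33(W), 30(W), 27(W) — all W, so L
n=35: →34(L), so W
L entries with 0 ≤ n ≤ 35: n = 0, 2, 5, 8, 10, 13, 16, 18, 21, 24, 26, 29, 32, 34; that makes 14.

14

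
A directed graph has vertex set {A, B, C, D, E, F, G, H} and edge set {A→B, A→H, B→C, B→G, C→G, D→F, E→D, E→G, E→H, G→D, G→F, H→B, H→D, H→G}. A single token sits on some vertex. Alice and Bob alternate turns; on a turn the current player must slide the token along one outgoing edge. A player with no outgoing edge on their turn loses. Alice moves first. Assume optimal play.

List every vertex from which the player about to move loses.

C, F, H

Positions with no move are L. A position that does have a move is losing for the player to move precisely when every available move leads to a winning position for the opponent. Fill in the labels:
Every edge goes from a vertex to one that appears earlier in the order F, D, G, C, B, H, A, E, so processing vertices in that order labels each vertex after all of its successors.
F: no outgoing edge → L
D: can move to F, which is L ⇒ W
G: can move to F, which is L ⇒ W
C: the only move is to G(W), a W ⇒ L
B: can move to C, which is L ⇒ W
H: moves to B(W), G(W), D(W); every one is W ⇒ L
A: can move to H, which is L ⇒ W
E: can move to H, which is L ⇒ W
Reading off the rows marked L gives the requested list; there are 3 such vertices.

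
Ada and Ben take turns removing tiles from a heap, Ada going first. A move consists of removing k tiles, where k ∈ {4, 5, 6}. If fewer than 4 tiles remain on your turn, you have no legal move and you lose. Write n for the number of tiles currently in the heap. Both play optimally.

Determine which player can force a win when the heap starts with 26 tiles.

Compute win/loss labels from the base case upward. A position with no move is L. Any other position is W if it can reach an L in one move, else L.
n=0: no move → L
n=1: no move → L
n=2: no move → L
n=3: no move → L
n=4: reaches L-position 0 → W
n=5: reaches L-position 1 → W
n=6: reaches L-position 2 → W
n=7: reaches L-position 3 → W
n=8: reaches L-position 3 → W
n=9: reaches L-position 3 → W
n=10: only reaches 6(W), 5(W), 4(W), all W → L
n=11: only reaches 7(W), 6(W), 5(W), all W → L
n=12: only reaches 8(W), 7(W), 6(W), all W → L
n=13: only reaches 9(W), 8(W), 7(W), all W → L
n=14: reaches L-position 10 → W
n=15: reaches L-position 11 → W
n=16: reaches L-position 12 → W
n=17: reaches L-position 13 → W
n=18: reaches L-position 13 → W
n=19: reaches L-position 13 → W
n=20: only reaches 16(W), 15(W), 14(W), all W → L
n=21: only reaches 17(W), 16(W), 15(W), all W → L
n=22: only reaches 18(W), 17(W), 16(W), all W → L
n=23: only reaches 19(W), 18(W), 17(W), all W → L
n=24: reaches L-position 20 → W
n=25: reaches L-position 21 → W
n=26: reaches L-position 22 → W
From 26 Ada can remove 4, leaving 22, reaching an L position.

Ada wins.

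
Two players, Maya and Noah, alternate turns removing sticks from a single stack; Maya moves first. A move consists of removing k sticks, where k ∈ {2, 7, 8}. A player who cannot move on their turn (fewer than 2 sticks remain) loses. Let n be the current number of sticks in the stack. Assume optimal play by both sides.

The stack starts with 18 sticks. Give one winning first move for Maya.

Work bottom-up. With no move the player to move loses. Otherwise the position is W if at least one move leads to an L position for the opponent, and L if every move leads to a W.
n=0: no move → L
n=1: no move → L
n=2: W (go to 0, an L position)
n=3: W (go to 1, an L position)
n=4: L (sole option 2(W) is W)
n=5: L (sole option 3(W) is W)
n=6: W (go to 4, an L position)
n=7: W (go to 5, an L position)
n=8: W (go to 1, an L position)
n=9: W (go to 1, an L position)
n=10: L (options 8(W), 3(W), 2(W) are all W)
n=11: W (go to 4, an L position)
n=12: W (go to 10, an L position)
n=13: W (go to 5, an L position)
n=14: L (options 12(W), 7(W), 6(W) are all W)
n=15: L (options 13(W), 8(W), 7(W) are all W)
n=16: W (go to 14, an L position)
n=17: W (go to 15, an L position)
n=18: W (go to 10, an L position)
From 18, the L positions reachable in one move are: 10.

Remove 8, leaving 10.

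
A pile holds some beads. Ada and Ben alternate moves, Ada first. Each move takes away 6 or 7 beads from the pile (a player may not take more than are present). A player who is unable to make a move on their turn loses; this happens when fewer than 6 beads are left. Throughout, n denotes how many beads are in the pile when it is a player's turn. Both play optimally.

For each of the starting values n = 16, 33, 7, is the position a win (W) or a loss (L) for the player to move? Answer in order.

16: L, 33: W, 7: W

Compute win/loss labels from the base case upward. A position with no move is L. Any other position is W if it can reach an L in one move, else L.
n=0: no move → L
n=1: no move → L
n=2: no move → L
n=3: no move → L
n=4: no move → L
n=5: no move → L
n=6: W (go to 0, an L position)
n=7: W (go to 1, an L position)
n=8: W (go to 2, an L position)
n=9: W (go to 3, an L position)
n=10: W (go to 4, an L position)
n=11: W (go to 5, an L position)
n=12: W (go to 5, an L position)
n=13: L (options 7(W), 6(W) are all W)
n=14: L (options 8(W), 7(W) are all W)
n=15: L (options 9(W), 8(W) are all W)
n=16: L (options 10(W), 9(W) are all W)
n=17: L (options 11(W), 10(W) are all W)
n=18: L (options 12(W), 11(W) are all W)
n=19: W (go to 13, an L position)
n=20: W (go to 14, an L position)
n=21: W (go to 15, an L position)
n=22: W (go to 16, an L position)
n=23: W (go to 17, an L position)
n=24: W (go to 18, an L position)
n=25: W (go to 18, an L position)
n=26: L (options 20(W), 19(W) are all W)
n=27: L (options 21(W), 20(W) are all W)
n=28: L (options 22(W), 21(W) are all W)
n=29: L (options 23(W), 22(W) are all W)
n=30: L (options 24(W), 23(W) are all W)
n=31: L (options 25(W), 24(W) are all W)
n=32: W (go to 26, an L position)
n=33: W (go to 27, an L position)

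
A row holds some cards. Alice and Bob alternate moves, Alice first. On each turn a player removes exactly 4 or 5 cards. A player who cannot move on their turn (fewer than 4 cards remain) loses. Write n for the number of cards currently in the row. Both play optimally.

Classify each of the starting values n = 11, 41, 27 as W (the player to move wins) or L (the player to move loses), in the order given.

11: L, 41: W, 27: L

Compute win/loss labels from the base case upward. A position with no move is L. Any other position is W if it can reach an L in one move, else L.
n=0: no move → L
n=1: no move → L
n=2: no move → L
n=3: no move → L
n=4: can move to 0, which is L ⇒ W
n=5: can move to 1, which is L ⇒ W
n=6: can move to 2, which is L ⇒ W
n=7: can move to 3, which is L ⇒ W
n=8: can move to 3, which is L ⇒ W
n=9: moves to 5(W), 4(W); every one is W ⇒ L
n=10: moves to 6(W), 5(W); every one is W ⇒ L
n=11: moves to 7(W), 6(W); every one is W ⇒ L
n=12: moves to 8(W), 7(W); every one is W ⇒ L
n=13: can move to 9, which is L ⇒ W
n=14: can move to 10, which is L ⇒ W
n=15: can move to 11, which is L ⇒ W
n=16: can move to 12, which is L ⇒ W
n=17: can move to 12, which is L ⇒ W
n=18: moves to 14(W), 13(W); every one is W ⇒ L
n=19: moves to 15(W), 14(W); every one is W ⇒ L
n=20: moves to 16(W), 15(W); every one is W ⇒ L
n=21: moves to 17(W), 16(W); every one is W ⇒ L
n=22: can move to 18, which is L ⇒ W
n=23: can move to 19, which is L ⇒ W
n=24: can move to 20, which is L ⇒ W
n=25: can move to 21, which is L ⇒ W
n=26: can move to 21, which is L ⇒ W
n=27: moves to 23(W), 22(W); every one is W ⇒ L
n=28: moves to 24(W), 23(W); every one is W ⇒ L
n=29: moves to 25(W), 24(W); every one is W ⇒ L
n=30: moves to 26(W), 25(W); every one is W ⇒ L
n=31: can move to 27, which is L ⇒ W
n=32: can move to 28, which is L ⇒ W
n=33: can move to 29, which is L ⇒ W
n=34: can move to 30, which is L ⇒ W
n=35: can move to 30, which is L ⇒ W
n=36: moves to 32(W), 31(W); every one is W ⇒ L
n=37: moves to 33(W), 32(W); every one is W ⇒ L
n=38: moves to 34(W), 33(W); every one is W ⇒ L
n=39: moves to 35(W), 34(W); every one is W ⇒ L
n=40: can move to 36, which is L ⇒ W
n=41: can move to 37, which is L ⇒ W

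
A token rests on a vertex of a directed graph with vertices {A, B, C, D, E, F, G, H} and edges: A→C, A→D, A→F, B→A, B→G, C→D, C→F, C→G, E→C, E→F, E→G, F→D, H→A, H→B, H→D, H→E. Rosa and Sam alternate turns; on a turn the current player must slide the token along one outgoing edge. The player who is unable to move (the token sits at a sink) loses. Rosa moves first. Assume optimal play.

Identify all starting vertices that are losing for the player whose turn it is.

Use the standard recursion: the mover loses at a terminal position; elsewhere, the mover wins exactly when some move hands the opponent an L position.
Every edge goes from a vertex to one that appears earlier in the order D, G, F, C, A, B, E, H, so processing vertices in that order labels each vertex after all of its successors.
D: no outgoing edge → L
G: no outgoing edge → L
F: reaches L-position D → W
C: reaches L-position G → W
A: reaches L-position D → W
B: reaches L-position G → W
E: reaches L-position G → W
H: reaches L-position D → W
The losing starting vertices are exactly the entries labelled L in this table (2 of them).

D, G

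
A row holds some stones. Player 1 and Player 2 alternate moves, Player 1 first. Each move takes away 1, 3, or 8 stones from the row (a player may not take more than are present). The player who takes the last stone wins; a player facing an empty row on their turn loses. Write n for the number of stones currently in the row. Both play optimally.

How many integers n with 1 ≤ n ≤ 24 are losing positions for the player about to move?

Label each position W (a win for the player to move) or L (a loss). A position with no legal move is L; any other position is W exactly when some move reaches an L, and L when every move reaches a W.
n=0: no move → L
n=1: reaches L-position 0 → W
n=2: only reaches 1(W), which is W → L
n=3: reaches L-position 2 → W
n=4: only reaches 3(W), 1(W), all W → L
n=5: reaches L-position 4 → W
n=6: only reaches 5(W), 3(W), all W → L
n=7: reaches L-position 6 → W
n=8: reaches L-position 0 → W
n=9: reaches L-position 6 → W
n=10: reaches L-position 2 → W
n=11: only reaches 10(W), 8(W), 3(W), all W → L
n=12: reaches L-position 11 → W
n=13: only reaches 12(W), 10(W), 5(W), all W → L
n=14: reaches L-position 13 → W
n=15: only reaches 14(W), 12(W), 7(W), all W → L
n=16: reaches L-position 15 → W
n=17: only reaches 16(W), 14(W), 9(W), all W → L
n=18: reaches L-position 17 → W
n=19: reaches L-position 11 → W
n=20: reaches L-position 17 → W
n=21: reaches L-position 13 → W
n=22: only reaches 21(W), 19(W), 14(W), all W → L
n=23: reaches L-position 22 → W
n=24: only reaches 23(W), 21(W), 16(W), all W → L
L entries with 1 ≤ n ≤ 24 (n=0 is outside the asked range and is not counted): n = 2, 4, 6, 11, 13, 15, 17, 22, 24; that makes 9.

9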